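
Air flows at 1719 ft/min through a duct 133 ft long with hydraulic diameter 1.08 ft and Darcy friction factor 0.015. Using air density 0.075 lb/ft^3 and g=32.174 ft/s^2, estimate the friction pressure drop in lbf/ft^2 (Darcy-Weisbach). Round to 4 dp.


v_fps = 1719/60 = 28.65 ft/s
dp = 0.015*(133/1.08)*0.075*28.65^2/(2*32.174) = 1.7672 lbf/ft^2

1.7672 lbf/ft^2


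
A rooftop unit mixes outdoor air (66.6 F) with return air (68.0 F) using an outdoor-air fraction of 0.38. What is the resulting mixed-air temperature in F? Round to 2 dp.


T_mix = 0.38*66.6 + 0.62*68.0 = 67.47 F

67.47 F


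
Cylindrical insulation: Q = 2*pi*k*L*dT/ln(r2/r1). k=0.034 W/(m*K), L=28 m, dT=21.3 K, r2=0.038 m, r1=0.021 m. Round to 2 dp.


Q = 2*pi*0.034*28*21.3/ln(0.038/0.021) = 214.83 W

214.83 W


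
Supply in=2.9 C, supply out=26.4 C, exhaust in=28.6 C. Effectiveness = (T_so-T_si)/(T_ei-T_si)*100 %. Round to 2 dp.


eff = (26.4-2.9)/(28.6-2.9)*100 = 91.44 %

91.44 %


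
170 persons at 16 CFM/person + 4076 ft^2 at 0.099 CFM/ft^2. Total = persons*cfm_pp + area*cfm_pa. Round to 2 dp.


Total = 170*16 + 4076*0.099 = 3123.52 CFM

3123.52 CFM


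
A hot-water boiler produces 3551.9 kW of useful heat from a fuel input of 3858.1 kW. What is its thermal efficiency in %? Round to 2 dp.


eta = (3551.9/3858.1)*100 = 92.06 %

92.06 %


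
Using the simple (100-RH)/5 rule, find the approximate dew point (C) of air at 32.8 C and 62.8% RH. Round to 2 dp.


Td = 32.8 - (100-62.8)/5 = 25.36 C

25.36 C


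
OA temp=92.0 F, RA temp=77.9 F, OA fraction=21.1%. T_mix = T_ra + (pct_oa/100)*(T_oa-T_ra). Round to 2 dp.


T_mix = 77.9 + (21.1/100)*(92.0-77.9) = 80.88 F

80.88 F


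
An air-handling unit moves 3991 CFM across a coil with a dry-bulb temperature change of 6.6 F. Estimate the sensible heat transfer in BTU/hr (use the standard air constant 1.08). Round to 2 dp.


Q = 1.08 * 3991 * 6.6 = 28447.85 BTU/hr

28447.85 BTU/hr


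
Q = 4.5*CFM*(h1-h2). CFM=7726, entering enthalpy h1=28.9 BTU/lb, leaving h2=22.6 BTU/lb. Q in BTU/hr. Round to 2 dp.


Q = 4.5 * 7726 * (28.9 - 22.6) = 219032.10 BTU/hr

219032.10 BTU/hr


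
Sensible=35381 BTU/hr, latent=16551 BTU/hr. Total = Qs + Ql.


Qt = 35381 + 16551 = 51932 BTU/hr

51932 BTU/hr


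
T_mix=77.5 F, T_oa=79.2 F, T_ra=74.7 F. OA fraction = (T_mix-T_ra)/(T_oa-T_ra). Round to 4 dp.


frac = (77.5 - 74.7) / (79.2 - 74.7) = 0.6222

0.6222


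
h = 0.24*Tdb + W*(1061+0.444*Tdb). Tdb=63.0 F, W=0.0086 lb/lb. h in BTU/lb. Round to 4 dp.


h = 0.24*63.0 + 0.0086*(1061+0.444*63.0) = 24.4852 BTU/lb

24.4852 BTU/lb


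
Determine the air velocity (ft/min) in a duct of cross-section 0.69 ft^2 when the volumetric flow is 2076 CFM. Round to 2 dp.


V = 2076 / 0.69 = 3008.70 ft/min

3008.70 ft/min


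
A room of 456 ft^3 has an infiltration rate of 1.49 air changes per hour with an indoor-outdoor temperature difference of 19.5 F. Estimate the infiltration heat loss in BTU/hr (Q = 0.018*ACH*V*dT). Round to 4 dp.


Q = 0.018 * 1.49 * 456 * 19.5 = 238.4834 BTU/hr

238.4834 BTU/hr


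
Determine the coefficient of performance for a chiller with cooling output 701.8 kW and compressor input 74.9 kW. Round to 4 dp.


COP = 701.8 / 74.9 = 9.3698

9.3698


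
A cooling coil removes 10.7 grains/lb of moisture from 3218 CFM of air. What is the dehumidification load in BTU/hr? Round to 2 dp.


Q = 0.68 * 3218 * 10.7 = 23414.17 BTU/hr

23414.17 BTU/hr


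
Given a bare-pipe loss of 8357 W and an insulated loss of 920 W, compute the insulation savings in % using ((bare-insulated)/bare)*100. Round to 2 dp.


Savings = ((8357-920)/8357)*100 = 88.99 %

88.99 %


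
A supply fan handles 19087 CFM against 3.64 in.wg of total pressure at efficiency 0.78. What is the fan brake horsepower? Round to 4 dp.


BHP = 19087 * 3.64 / (6356 * 0.78) = 14.0140 hp

14.0140 hp


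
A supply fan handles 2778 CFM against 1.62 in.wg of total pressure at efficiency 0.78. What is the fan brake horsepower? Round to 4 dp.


BHP = 2778 * 1.62 / (6356 * 0.78) = 0.9078 hp

0.9078 hp


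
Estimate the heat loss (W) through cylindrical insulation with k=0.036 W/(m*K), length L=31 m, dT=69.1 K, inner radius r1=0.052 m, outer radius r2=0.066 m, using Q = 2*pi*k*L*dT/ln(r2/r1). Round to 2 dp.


Q = 2*pi*0.036*31*69.1/ln(0.066/0.052) = 2032.34 W

2032.34 W


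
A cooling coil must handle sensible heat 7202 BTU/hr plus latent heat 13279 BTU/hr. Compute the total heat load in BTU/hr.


Qt = 7202 + 13279 = 20481 BTU/hr

20481 BTU/hr


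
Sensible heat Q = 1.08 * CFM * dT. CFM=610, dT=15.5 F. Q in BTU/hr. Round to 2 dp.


Q = 1.08 * 610 * 15.5 = 10211.40 BTU/hr

10211.40 BTU/hr


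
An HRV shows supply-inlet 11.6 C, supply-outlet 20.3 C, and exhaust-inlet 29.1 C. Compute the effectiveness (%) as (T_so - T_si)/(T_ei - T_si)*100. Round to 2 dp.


eff = (20.3-11.6)/(29.1-11.6)*100 = 49.71 %

49.71 %


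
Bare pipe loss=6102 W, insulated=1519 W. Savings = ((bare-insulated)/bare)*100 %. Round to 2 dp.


Savings = ((6102-1519)/6102)*100 = 75.11 %

75.11 %


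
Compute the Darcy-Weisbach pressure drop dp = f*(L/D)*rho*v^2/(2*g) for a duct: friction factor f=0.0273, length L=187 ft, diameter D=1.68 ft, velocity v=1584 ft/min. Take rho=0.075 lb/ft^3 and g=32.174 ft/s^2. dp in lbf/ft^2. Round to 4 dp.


v_fps = 1584/60 = 26.4 ft/s
dp = 0.0273*(187/1.68)*0.075*26.4^2/(2*32.174) = 2.4685 lbf/ft^2

2.4685 lbf/ft^2


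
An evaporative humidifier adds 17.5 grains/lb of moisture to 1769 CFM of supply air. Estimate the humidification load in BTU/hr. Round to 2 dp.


Q = 0.68 * 1769 * 17.5 = 21051.10 BTU/hr

21051.10 BTU/hr


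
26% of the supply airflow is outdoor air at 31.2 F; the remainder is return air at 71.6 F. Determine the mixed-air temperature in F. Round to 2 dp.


T_mix = 0.26*31.2 + 0.74*71.6 = 61.10 F

61.10 F


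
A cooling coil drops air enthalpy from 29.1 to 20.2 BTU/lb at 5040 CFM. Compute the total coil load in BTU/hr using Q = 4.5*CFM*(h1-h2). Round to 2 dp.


Q = 4.5 * 5040 * (29.1 - 20.2) = 201852.00 BTU/hr

201852.00 BTU/hr


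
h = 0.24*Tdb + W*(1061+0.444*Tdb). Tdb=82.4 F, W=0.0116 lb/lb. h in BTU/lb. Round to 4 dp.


h = 0.24*82.4 + 0.0116*(1061+0.444*82.4) = 32.5080 BTU/lb

32.5080 BTU/lb


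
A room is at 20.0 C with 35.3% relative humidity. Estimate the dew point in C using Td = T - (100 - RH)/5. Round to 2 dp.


Td = 20.0 - (100-35.3)/5 = 7.06 C

7.06 C


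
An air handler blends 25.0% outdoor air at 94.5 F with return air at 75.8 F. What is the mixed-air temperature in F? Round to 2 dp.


T_mix = 75.8 + (25.0/100)*(94.5-75.8) = 80.48 F

80.48 F


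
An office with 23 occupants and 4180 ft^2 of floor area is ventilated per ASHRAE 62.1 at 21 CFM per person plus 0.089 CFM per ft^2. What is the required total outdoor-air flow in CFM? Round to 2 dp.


Total = 23*21 + 4180*0.089 = 855.02 CFM

855.02 CFM


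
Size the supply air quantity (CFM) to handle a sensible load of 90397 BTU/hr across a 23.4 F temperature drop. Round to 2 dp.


CFM = 90397 / (1.08 * 23.4) = 3576.96

3576.96 CFM


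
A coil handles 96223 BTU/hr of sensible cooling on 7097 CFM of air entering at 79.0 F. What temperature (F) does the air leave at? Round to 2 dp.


dT = 96223/(1.08*7097) = 12.5539
T_leave = 79.0 - 12.5539 = 66.45 F

66.45 F


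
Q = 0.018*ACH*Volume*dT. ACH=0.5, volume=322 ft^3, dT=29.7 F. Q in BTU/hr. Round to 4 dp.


Q = 0.018 * 0.5 * 322 * 29.7 = 86.0706 BTU/hr

86.0706 BTU/hr


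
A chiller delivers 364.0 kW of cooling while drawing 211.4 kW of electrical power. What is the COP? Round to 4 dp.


COP = 364.0 / 211.4 = 1.7219

1.7219


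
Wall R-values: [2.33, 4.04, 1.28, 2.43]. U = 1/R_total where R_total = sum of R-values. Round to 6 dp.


R_total = 2.33 + 4.04 + 1.28 + 2.43 = 10.08
U = 1/10.08 = 0.099206

0.099206


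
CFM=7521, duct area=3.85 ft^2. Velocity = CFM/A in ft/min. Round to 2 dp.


V = 7521 / 3.85 = 1953.51 ft/min

1953.51 ft/min


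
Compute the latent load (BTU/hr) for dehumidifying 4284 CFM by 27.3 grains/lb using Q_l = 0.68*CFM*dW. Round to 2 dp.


Q = 0.68 * 4284 * 27.3 = 79528.18 BTU/hr

79528.18 BTU/hr


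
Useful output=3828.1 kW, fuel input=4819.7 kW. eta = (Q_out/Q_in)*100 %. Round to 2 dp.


eta = (3828.1/4819.7)*100 = 79.43 %

79.43 %


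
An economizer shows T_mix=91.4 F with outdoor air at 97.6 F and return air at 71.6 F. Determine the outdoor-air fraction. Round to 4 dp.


frac = (91.4 - 71.6) / (97.6 - 71.6) = 0.7615

0.7615


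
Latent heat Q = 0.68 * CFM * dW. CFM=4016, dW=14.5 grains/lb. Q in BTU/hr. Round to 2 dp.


Q = 0.68 * 4016 * 14.5 = 39597.76 BTU/hr

39597.76 BTU/hr


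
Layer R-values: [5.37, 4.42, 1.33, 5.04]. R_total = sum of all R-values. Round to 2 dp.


R_total = 5.37 + 4.42 + 1.33 + 5.04 = 16.16

16.16


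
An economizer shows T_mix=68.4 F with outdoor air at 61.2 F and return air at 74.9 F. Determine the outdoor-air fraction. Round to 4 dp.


frac = (68.4 - 74.9) / (61.2 - 74.9) = 0.4745

0.4745


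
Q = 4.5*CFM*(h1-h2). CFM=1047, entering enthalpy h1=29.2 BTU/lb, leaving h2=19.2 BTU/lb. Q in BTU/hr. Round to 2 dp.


Q = 4.5 * 1047 * (29.2 - 19.2) = 47115.00 BTU/hr

47115.00 BTU/hr


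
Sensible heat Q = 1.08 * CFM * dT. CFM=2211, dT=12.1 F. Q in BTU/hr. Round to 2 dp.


Q = 1.08 * 2211 * 12.1 = 28893.35 BTU/hr

28893.35 BTU/hr


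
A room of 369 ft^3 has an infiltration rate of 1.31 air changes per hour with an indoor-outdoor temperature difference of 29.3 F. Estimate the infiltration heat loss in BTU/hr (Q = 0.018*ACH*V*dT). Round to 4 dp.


Q = 0.018 * 1.31 * 369 * 29.3 = 254.9399 BTU/hr

254.9399 BTU/hr


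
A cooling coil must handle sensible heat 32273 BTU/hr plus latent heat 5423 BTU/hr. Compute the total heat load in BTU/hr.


Qt = 32273 + 5423 = 37696 BTU/hr

37696 BTU/hr


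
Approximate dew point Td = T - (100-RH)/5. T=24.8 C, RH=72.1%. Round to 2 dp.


Td = 24.8 - (100-72.1)/5 = 19.22 C

19.22 C


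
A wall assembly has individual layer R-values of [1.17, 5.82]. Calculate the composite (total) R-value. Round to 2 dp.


R_total = 1.17 + 5.82 = 6.99

6.99


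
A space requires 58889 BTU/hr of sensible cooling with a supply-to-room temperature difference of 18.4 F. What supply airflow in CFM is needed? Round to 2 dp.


CFM = 58889 / (1.08 * 18.4) = 2963.42

2963.42 CFM


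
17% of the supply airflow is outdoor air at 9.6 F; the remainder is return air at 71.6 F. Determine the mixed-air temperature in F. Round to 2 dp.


T_mix = 0.17*9.6 + 0.83*71.6 = 61.06 F

61.06 F


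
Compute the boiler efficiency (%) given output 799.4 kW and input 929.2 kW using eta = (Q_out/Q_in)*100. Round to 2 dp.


eta = (799.4/929.2)*100 = 86.03 %

86.03 %


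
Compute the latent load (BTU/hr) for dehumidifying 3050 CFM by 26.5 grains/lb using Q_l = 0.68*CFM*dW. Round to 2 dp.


Q = 0.68 * 3050 * 26.5 = 54961.00 BTU/hr

54961.00 BTU/hr


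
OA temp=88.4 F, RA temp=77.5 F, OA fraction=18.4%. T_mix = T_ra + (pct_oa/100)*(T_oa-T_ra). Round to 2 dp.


T_mix = 77.5 + (18.4/100)*(88.4-77.5) = 79.51 F

79.51 F


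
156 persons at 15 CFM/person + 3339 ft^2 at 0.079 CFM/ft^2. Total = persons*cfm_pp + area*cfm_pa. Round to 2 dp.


Total = 156*15 + 3339*0.079 = 2603.78 CFM

2603.78 CFM


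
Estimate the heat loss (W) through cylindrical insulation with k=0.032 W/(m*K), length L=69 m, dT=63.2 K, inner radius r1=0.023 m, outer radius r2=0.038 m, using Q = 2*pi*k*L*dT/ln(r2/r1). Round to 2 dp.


Q = 2*pi*0.032*69*63.2/ln(0.038/0.023) = 1746.28 W

1746.28 W


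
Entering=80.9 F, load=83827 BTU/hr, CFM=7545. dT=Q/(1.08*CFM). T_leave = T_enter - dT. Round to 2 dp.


dT = 83827/(1.08*7545) = 10.2873
T_leave = 80.9 - 10.2873 = 70.61 F

70.61 F


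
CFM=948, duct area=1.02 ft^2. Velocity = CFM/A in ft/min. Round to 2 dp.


V = 948 / 1.02 = 929.41 ft/min

929.41 ft/min


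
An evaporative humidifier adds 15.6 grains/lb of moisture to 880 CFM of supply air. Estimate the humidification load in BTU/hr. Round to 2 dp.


Q = 0.68 * 880 * 15.6 = 9335.04 BTU/hr

9335.04 BTU/hr


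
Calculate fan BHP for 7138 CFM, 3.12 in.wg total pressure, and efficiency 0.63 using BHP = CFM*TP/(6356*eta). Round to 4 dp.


BHP = 7138 * 3.12 / (6356 * 0.63) = 5.5617 hp

5.5617 hp


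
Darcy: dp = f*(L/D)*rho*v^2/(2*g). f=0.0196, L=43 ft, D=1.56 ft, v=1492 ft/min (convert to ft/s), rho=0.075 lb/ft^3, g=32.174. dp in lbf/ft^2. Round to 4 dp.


v_fps = 1492/60 = 24.8667 ft/s
dp = 0.0196*(43/1.56)*0.075*24.8667^2/(2*32.174) = 0.3894 lbf/ft^2

0.3894 lbf/ft^2


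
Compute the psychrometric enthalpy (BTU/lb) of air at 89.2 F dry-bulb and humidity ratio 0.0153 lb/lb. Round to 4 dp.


h = 0.24*89.2 + 0.0153*(1061+0.444*89.2) = 38.2473 BTU/lb

38.2473 BTU/lb


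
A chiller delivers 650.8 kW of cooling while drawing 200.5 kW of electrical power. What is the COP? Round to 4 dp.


COP = 650.8 / 200.5 = 3.2459

3.2459


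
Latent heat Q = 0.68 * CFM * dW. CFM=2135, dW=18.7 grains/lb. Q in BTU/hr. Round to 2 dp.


Q = 0.68 * 2135 * 18.7 = 27148.66 BTU/hr

27148.66 BTU/hr


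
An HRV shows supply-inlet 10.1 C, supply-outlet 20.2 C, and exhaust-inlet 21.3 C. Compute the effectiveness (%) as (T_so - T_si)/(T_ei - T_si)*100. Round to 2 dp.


eff = (20.2-10.1)/(21.3-10.1)*100 = 90.18 %

90.18 %


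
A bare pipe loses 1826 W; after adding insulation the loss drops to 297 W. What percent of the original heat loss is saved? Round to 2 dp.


Savings = ((1826-297)/1826)*100 = 83.73 %

83.73 %


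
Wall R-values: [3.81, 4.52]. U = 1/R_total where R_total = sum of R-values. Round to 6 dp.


R_total = 3.81 + 4.52 = 8.33
U = 1/8.33 = 0.120048

0.120048


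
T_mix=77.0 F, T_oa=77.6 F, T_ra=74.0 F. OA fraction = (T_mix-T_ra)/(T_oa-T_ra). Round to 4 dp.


frac = (77.0 - 74.0) / (77.6 - 74.0) = 0.8333

0.8333


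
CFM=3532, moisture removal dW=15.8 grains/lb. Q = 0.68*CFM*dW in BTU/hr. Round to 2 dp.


Q = 0.68 * 3532 * 15.8 = 37947.81 BTU/hr

37947.81 BTU/hr


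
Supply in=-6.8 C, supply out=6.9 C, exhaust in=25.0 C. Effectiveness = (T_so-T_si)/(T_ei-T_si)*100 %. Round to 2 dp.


eff = (6.9-(-6.8))/(25.0-(-6.8))*100 = 43.08 %

43.08 %


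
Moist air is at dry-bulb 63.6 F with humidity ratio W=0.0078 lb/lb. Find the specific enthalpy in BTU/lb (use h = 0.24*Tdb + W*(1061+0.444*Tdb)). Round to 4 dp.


h = 0.24*63.6 + 0.0078*(1061+0.444*63.6) = 23.7601 BTU/lb

23.7601 BTU/lb


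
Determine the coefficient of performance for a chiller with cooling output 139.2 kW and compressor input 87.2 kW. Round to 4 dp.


COP = 139.2 / 87.2 = 1.5963

1.5963


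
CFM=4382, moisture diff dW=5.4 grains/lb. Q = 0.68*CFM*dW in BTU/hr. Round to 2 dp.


Q = 0.68 * 4382 * 5.4 = 16090.70 BTU/hr

16090.70 BTU/hr


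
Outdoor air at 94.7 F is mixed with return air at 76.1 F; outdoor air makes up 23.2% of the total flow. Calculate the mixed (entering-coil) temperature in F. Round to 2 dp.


T_mix = 76.1 + (23.2/100)*(94.7-76.1) = 80.42 F

80.42 F


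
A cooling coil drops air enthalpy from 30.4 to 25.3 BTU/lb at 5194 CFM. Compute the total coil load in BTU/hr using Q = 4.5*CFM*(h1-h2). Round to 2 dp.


Q = 4.5 * 5194 * (30.4 - 25.3) = 119202.30 BTU/hr

119202.30 BTU/hr


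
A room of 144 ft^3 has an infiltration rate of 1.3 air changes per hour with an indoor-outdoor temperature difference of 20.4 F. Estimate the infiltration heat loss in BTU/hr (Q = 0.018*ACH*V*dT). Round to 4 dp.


Q = 0.018 * 1.3 * 144 * 20.4 = 68.7398 BTU/hr

68.7398 BTU/hr


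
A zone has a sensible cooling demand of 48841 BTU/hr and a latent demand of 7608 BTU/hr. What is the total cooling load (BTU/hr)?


Qt = 48841 + 7608 = 56449 BTU/hr

56449 BTU/hr


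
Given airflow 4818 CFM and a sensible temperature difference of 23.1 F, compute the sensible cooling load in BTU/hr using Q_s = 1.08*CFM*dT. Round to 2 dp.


Q = 1.08 * 4818 * 23.1 = 120199.46 BTU/hr

120199.46 BTU/hr


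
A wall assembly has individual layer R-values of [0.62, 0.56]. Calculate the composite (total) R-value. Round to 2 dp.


R_total = 0.62 + 0.56 = 1.18

1.18


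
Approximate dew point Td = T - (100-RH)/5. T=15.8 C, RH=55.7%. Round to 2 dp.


Td = 15.8 - (100-55.7)/5 = 6.94 C

6.94 C


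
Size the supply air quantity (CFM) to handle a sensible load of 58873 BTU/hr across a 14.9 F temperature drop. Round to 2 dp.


CFM = 58873 / (1.08 * 14.9) = 3658.53

3658.53 CFM


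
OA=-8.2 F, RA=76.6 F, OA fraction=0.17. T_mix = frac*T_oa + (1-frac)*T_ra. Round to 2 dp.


T_mix = 0.17*(-8.2) + 0.83*76.6 = 62.18 F

62.18 F


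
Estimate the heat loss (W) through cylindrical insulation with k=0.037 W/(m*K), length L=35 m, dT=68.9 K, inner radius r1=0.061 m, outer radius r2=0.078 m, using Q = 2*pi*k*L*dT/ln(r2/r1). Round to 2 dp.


Q = 2*pi*0.037*35*68.9/ln(0.078/0.061) = 2280.47 W

2280.47 W


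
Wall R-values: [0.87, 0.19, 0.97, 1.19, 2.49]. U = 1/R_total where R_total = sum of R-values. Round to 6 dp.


R_total = 0.87 + 0.19 + 0.97 + 1.19 + 2.49 = 5.71
U = 1/5.71 = 0.175131

0.175131


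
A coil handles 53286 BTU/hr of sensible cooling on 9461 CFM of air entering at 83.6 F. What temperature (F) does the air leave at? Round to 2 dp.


dT = 53286/(1.08*9461) = 5.2150
T_leave = 83.6 - 5.2150 = 78.39 F

78.39 F


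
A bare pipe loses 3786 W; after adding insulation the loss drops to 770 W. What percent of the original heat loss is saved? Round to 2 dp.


Savings = ((3786-770)/3786)*100 = 79.66 %

79.66 %


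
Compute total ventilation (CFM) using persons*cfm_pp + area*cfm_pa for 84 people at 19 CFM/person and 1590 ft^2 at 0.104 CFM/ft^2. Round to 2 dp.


Total = 84*19 + 1590*0.104 = 1761.36 CFM

1761.36 CFM


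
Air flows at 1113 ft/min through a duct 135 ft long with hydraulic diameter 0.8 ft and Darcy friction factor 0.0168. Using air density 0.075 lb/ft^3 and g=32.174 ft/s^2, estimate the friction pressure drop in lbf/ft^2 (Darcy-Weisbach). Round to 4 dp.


v_fps = 1113/60 = 18.55 ft/s
dp = 0.0168*(135/0.8)*0.075*18.55^2/(2*32.174) = 1.1370 lbf/ft^2

1.1370 lbf/ft^2


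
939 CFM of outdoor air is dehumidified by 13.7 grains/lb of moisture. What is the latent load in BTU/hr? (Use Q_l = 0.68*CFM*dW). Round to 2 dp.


Q = 0.68 * 939 * 13.7 = 8747.72 BTU/hr

8747.72 BTU/hr


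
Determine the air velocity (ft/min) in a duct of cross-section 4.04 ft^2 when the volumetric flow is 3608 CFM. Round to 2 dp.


V = 3608 / 4.04 = 893.07 ft/min

893.07 ft/min


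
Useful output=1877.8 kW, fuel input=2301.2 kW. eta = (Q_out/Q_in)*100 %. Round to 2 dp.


eta = (1877.8/2301.2)*100 = 81.60 %

81.60 %


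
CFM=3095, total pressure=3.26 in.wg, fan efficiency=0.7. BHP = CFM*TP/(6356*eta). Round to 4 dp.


BHP = 3095 * 3.26 / (6356 * 0.7) = 2.2678 hp

2.2678 hp


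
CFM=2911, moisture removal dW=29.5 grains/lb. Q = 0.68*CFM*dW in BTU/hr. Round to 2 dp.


Q = 0.68 * 2911 * 29.5 = 58394.66 BTU/hr

58394.66 BTU/hr


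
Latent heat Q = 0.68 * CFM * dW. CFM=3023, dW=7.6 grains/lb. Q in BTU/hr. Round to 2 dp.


Q = 0.68 * 3023 * 7.6 = 15622.86 BTU/hr

15622.86 BTU/hr


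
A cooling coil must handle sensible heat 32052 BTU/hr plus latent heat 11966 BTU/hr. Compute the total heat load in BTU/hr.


Qt = 32052 + 11966 = 44018 BTU/hr

44018 BTU/hr


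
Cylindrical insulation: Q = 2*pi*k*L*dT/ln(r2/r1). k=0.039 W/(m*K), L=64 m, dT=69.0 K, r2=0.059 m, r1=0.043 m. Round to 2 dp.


Q = 2*pi*0.039*64*69.0/ln(0.059/0.043) = 3420.76 W

3420.76 W


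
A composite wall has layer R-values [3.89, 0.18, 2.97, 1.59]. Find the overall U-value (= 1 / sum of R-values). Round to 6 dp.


R_total = 3.89 + 0.18 + 2.97 + 1.59 = 8.63
U = 1/8.63 = 0.115875

0.115875


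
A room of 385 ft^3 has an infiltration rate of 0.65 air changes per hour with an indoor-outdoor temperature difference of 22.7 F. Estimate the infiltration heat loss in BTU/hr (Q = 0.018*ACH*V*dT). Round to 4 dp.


Q = 0.018 * 0.65 * 385 * 22.7 = 102.2522 BTU/hr

102.2522 BTU/hr


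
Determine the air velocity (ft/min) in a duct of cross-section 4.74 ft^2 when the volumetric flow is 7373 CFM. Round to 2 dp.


V = 7373 / 4.74 = 1555.49 ft/min

1555.49 ft/min


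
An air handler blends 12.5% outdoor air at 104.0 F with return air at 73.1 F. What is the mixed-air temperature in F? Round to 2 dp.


T_mix = 73.1 + (12.5/100)*(104.0-73.1) = 76.96 F

76.96 F


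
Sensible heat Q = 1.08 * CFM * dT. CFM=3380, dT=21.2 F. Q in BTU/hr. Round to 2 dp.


Q = 1.08 * 3380 * 21.2 = 77388.48 BTU/hr

77388.48 BTU/hr


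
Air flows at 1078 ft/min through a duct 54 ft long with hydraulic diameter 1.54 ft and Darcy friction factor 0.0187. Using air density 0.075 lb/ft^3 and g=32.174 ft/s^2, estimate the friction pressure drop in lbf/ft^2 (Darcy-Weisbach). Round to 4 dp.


v_fps = 1078/60 = 17.9667 ft/s
dp = 0.0187*(54/1.54)*0.075*17.9667^2/(2*32.174) = 0.2467 lbf/ft^2

0.2467 lbf/ft^2


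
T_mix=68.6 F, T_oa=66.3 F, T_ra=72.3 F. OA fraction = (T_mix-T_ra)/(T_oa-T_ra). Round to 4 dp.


frac = (68.6 - 72.3) / (66.3 - 72.3) = 0.6167

0.6167


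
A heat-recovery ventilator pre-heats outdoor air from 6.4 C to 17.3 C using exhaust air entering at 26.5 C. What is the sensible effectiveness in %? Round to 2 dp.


eff = (17.3-6.4)/(26.5-6.4)*100 = 54.23 %

54.23 %


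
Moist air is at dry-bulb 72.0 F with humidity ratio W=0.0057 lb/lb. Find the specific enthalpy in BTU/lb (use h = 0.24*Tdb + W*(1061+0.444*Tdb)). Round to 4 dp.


h = 0.24*72.0 + 0.0057*(1061+0.444*72.0) = 23.5099 BTU/lb

23.5099 BTU/lb


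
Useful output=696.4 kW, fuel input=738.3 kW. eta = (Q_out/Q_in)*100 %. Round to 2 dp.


eta = (696.4/738.3)*100 = 94.32 %

94.32 %


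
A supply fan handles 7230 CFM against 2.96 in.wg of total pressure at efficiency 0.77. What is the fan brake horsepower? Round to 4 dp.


BHP = 7230 * 2.96 / (6356 * 0.77) = 4.3728 hp

4.3728 hp


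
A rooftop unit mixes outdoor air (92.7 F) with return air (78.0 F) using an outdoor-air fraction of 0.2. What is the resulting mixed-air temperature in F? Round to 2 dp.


T_mix = 0.2*92.7 + 0.8*78.0 = 80.94 F

80.94 F


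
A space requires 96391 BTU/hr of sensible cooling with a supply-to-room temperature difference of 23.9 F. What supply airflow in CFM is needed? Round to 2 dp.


CFM = 96391 / (1.08 * 23.9) = 3734.35

3734.35 CFM


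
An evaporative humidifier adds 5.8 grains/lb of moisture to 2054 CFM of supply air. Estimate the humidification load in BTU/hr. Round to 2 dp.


Q = 0.68 * 2054 * 5.8 = 8100.98 BTU/hr

8100.98 BTU/hr


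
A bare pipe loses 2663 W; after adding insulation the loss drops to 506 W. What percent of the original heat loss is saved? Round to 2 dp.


Savings = ((2663-506)/2663)*100 = 81.00 %

81.00 %


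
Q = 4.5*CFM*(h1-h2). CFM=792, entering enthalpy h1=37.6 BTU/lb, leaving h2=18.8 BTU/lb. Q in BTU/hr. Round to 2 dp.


Q = 4.5 * 792 * (37.6 - 18.8) = 67003.20 BTU/hr

67003.20 BTU/hr


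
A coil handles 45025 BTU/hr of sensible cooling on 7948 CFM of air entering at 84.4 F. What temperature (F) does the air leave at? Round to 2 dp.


dT = 45025/(1.08*7948) = 5.2453
T_leave = 84.4 - 5.2453 = 79.15 F

79.15 F


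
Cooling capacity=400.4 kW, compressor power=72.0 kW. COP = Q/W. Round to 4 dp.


COP = 400.4 / 72.0 = 5.5611

5.5611


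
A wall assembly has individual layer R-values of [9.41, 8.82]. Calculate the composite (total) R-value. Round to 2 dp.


R_total = 9.41 + 8.82 = 18.23

18.23


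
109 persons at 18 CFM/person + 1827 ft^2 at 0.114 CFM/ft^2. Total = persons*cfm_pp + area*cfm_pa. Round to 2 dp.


Total = 109*18 + 1827*0.114 = 2170.28 CFM

2170.28 CFM


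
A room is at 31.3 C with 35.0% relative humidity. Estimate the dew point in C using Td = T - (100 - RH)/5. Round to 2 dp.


Td = 31.3 - (100-35.0)/5 = 18.30 C

18.30 C


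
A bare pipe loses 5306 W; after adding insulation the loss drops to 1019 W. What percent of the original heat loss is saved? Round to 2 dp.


Savings = ((5306-1019)/5306)*100 = 80.80 %

80.80 %


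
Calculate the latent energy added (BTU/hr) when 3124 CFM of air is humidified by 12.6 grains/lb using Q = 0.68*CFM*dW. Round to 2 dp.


Q = 0.68 * 3124 * 12.6 = 26766.43 BTU/hr

26766.43 BTU/hr


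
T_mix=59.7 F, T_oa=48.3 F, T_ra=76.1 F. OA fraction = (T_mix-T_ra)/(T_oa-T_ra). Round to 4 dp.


frac = (59.7 - 76.1) / (48.3 - 76.1) = 0.5899

0.5899


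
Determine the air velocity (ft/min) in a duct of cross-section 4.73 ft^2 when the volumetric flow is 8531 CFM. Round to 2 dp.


V = 8531 / 4.73 = 1803.59 ft/min

1803.59 ft/min


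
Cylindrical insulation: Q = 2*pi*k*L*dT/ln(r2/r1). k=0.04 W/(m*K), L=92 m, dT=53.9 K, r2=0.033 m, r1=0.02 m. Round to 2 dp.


Q = 2*pi*0.04*92*53.9/ln(0.033/0.02) = 2488.71 W

2488.71 W


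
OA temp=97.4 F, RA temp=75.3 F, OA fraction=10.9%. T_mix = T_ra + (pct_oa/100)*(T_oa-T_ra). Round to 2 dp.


T_mix = 75.3 + (10.9/100)*(97.4-75.3) = 77.71 F

77.71 F


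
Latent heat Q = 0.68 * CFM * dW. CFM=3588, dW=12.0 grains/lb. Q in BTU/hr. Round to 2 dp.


Q = 0.68 * 3588 * 12.0 = 29278.08 BTU/hr

29278.08 BTU/hr


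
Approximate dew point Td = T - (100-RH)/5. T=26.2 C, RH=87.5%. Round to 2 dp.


Td = 26.2 - (100-87.5)/5 = 23.70 C

23.70 C


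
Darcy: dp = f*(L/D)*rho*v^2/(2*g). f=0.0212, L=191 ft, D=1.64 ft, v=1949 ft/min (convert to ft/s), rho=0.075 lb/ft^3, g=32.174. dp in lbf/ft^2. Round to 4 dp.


v_fps = 1949/60 = 32.4833 ft/s
dp = 0.0212*(191/1.64)*0.075*32.4833^2/(2*32.174) = 3.0365 lbf/ft^2

3.0365 lbf/ft^2


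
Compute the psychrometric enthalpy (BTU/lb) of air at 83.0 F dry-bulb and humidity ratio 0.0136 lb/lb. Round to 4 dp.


h = 0.24*83.0 + 0.0136*(1061+0.444*83.0) = 34.8508 BTU/lb

34.8508 BTU/lb


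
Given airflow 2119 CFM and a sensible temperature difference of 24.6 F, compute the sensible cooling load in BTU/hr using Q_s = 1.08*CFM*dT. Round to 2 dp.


Q = 1.08 * 2119 * 24.6 = 56297.59 BTU/hr

56297.59 BTU/hr


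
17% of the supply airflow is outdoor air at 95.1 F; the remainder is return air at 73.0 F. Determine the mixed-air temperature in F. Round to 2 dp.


T_mix = 0.17*95.1 + 0.83*73.0 = 76.76 F

76.76 F


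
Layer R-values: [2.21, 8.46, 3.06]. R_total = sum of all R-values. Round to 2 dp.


R_total = 2.21 + 8.46 + 3.06 = 13.73

13.73


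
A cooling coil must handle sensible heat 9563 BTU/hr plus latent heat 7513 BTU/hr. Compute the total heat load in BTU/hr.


Qt = 9563 + 7513 = 17076 BTU/hr

17076 BTU/hr


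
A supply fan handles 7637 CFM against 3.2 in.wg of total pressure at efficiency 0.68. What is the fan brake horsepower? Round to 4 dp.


BHP = 7637 * 3.2 / (6356 * 0.68) = 5.6543 hp

5.6543 hp


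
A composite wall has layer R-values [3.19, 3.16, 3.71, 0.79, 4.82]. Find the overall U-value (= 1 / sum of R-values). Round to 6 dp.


R_total = 3.19 + 3.16 + 3.71 + 0.79 + 4.82 = 15.67
U = 1/15.67 = 0.063816

0.063816


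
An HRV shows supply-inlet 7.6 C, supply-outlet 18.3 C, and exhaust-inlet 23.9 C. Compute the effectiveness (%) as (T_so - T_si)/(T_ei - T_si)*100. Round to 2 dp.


eff = (18.3-7.6)/(23.9-7.6)*100 = 65.64 %

65.64 %


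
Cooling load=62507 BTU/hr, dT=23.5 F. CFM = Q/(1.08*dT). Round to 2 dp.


CFM = 62507 / (1.08 * 23.5) = 2462.84

2462.84 CFM


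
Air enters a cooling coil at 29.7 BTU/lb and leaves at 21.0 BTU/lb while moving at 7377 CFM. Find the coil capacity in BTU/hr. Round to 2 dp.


Q = 4.5 * 7377 * (29.7 - 21.0) = 288809.55 BTU/hr

288809.55 BTU/hr


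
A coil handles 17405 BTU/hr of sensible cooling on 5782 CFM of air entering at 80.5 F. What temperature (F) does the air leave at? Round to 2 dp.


dT = 17405/(1.08*5782) = 2.7872
T_leave = 80.5 - 2.7872 = 77.71 F

77.71 F


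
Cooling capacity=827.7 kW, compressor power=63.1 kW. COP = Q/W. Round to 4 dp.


COP = 827.7 / 63.1 = 13.1173

13.1173


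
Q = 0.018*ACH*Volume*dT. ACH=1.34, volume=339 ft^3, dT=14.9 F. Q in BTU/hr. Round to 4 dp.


Q = 0.018 * 1.34 * 339 * 14.9 = 121.8325 BTU/hr

121.8325 BTU/hr


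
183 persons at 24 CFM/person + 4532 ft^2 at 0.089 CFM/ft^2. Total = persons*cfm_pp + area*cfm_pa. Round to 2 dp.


Total = 183*24 + 4532*0.089 = 4795.35 CFM

4795.35 CFM


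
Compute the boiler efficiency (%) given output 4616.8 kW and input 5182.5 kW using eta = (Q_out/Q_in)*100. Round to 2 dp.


eta = (4616.8/5182.5)*100 = 89.08 %

89.08 %


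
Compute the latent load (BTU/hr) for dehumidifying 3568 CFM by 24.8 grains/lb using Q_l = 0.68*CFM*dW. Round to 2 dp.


Q = 0.68 * 3568 * 24.8 = 60170.75 BTU/hr

60170.75 BTU/hr


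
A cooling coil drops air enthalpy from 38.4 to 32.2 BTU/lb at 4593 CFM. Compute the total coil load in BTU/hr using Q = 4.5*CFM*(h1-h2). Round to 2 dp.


Q = 4.5 * 4593 * (38.4 - 32.2) = 128144.70 BTU/hr

128144.70 BTU/hr


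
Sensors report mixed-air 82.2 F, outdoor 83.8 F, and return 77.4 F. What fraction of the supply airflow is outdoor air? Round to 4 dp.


frac = (82.2 - 77.4) / (83.8 - 77.4) = 0.7500

0.7500


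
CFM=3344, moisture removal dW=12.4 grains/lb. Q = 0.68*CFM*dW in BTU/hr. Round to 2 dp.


Q = 0.68 * 3344 * 12.4 = 28196.61 BTU/hr

28196.61 BTU/hr


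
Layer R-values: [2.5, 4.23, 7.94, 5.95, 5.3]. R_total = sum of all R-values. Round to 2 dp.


R_total = 2.5 + 4.23 + 7.94 + 5.95 + 5.3 = 25.92

25.92


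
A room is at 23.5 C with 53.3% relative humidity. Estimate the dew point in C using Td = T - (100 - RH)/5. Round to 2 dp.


Td = 23.5 - (100-53.3)/5 = 14.16 C

14.16 C


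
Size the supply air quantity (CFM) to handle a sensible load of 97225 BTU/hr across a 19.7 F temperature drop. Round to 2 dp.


CFM = 97225 / (1.08 * 19.7) = 4569.70

4569.70 CFM


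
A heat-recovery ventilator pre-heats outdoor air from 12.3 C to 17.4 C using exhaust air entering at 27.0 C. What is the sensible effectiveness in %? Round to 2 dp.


eff = (17.4-12.3)/(27.0-12.3)*100 = 34.69 %

34.69 %


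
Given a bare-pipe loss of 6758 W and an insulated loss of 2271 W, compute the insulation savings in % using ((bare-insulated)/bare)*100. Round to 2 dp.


Savings = ((6758-2271)/6758)*100 = 66.40 %

66.40 %


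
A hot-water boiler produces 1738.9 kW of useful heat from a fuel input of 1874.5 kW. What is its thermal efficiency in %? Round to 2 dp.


eta = (1738.9/1874.5)*100 = 92.77 %

92.77 %


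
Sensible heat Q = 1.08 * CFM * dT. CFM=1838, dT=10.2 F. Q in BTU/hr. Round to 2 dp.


Q = 1.08 * 1838 * 10.2 = 20247.41 BTU/hr

20247.41 BTU/hr


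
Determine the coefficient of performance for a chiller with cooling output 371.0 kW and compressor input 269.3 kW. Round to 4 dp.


COP = 371.0 / 269.3 = 1.3776

1.3776


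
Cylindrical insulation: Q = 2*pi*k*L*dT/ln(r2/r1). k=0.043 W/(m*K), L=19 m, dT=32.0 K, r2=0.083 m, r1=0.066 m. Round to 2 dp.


Q = 2*pi*0.043*19*32.0/ln(0.083/0.066) = 716.74 W

716.74 W


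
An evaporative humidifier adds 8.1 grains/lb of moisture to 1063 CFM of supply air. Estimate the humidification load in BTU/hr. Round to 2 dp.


Q = 0.68 * 1063 * 8.1 = 5855.00 BTU/hr

5855.00 BTU/hr


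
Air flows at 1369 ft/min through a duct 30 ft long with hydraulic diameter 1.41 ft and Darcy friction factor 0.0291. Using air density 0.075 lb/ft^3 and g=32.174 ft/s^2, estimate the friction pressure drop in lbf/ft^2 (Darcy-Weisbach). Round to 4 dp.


v_fps = 1369/60 = 22.8167 ft/s
dp = 0.0291*(30/1.41)*0.075*22.8167^2/(2*32.174) = 0.3757 lbf/ft^2

0.3757 lbf/ft^2


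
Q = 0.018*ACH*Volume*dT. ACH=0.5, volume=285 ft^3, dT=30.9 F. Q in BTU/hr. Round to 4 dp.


Q = 0.018 * 0.5 * 285 * 30.9 = 79.2585 BTU/hr

79.2585 BTU/hr


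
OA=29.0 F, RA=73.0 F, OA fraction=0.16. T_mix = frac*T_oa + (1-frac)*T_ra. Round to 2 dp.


T_mix = 0.16*29.0 + 0.84*73.0 = 65.96 F

65.96 F


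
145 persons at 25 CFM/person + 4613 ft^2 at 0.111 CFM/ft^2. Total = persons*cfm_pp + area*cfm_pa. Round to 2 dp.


Total = 145*25 + 4613*0.111 = 4137.04 CFM

4137.04 CFM


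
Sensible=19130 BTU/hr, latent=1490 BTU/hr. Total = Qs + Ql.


Qt = 19130 + 1490 = 20620 BTU/hr

20620 BTU/hr


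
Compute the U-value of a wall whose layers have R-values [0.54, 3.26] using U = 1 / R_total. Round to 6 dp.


R_total = 0.54 + 3.26 = 3.80
U = 1/3.80 = 0.263158

0.263158


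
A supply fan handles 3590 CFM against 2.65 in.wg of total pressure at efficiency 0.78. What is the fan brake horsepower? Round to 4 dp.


BHP = 3590 * 2.65 / (6356 * 0.78) = 1.9189 hp

1.9189 hp


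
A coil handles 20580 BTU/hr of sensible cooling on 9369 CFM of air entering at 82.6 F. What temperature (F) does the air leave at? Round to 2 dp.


dT = 20580/(1.08*9369) = 2.0339
T_leave = 82.6 - 2.0339 = 80.57 F

80.57 F


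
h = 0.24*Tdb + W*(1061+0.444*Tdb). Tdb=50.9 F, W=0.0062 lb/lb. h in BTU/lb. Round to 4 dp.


h = 0.24*50.9 + 0.0062*(1061+0.444*50.9) = 18.9343 BTU/lb

18.9343 BTU/lb


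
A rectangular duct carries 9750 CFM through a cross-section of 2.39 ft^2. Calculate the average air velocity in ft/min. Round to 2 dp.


V = 9750 / 2.39 = 4079.50 ft/min

4079.50 ft/min


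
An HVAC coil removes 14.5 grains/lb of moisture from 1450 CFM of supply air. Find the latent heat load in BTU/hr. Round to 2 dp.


Q = 0.68 * 1450 * 14.5 = 14297.00 BTU/hr

14297.00 BTU/hr


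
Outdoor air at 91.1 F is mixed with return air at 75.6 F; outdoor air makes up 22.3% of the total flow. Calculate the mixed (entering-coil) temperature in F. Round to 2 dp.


T_mix = 75.6 + (22.3/100)*(91.1-75.6) = 79.06 F

79.06 F


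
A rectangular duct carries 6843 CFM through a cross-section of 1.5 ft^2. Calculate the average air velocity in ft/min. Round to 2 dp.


V = 6843 / 1.5 = 4562.00 ft/min

4562.00 ft/min


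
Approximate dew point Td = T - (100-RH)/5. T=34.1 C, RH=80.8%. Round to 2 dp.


Td = 34.1 - (100-80.8)/5 = 30.26 C

30.26 C


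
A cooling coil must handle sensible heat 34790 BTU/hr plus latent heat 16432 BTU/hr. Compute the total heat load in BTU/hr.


Qt = 34790 + 16432 = 51222 BTU/hr

51222 BTU/hr


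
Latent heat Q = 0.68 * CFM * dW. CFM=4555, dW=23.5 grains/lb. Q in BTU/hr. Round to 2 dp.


Q = 0.68 * 4555 * 23.5 = 72788.90 BTU/hr

72788.90 BTU/hr


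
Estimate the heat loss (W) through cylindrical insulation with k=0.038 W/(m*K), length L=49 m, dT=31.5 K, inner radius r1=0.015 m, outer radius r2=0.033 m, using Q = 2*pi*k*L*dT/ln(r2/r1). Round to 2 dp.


Q = 2*pi*0.038*49*31.5/ln(0.033/0.015) = 467.40 W

467.40 W


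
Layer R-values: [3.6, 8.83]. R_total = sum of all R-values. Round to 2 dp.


R_total = 3.6 + 8.83 = 12.43

12.43


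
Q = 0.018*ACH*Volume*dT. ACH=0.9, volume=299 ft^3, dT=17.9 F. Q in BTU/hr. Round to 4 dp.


Q = 0.018 * 0.9 * 299 * 17.9 = 86.7040 BTU/hr

86.7040 BTU/hr


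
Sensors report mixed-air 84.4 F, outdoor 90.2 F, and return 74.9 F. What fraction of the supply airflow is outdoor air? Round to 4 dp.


frac = (84.4 - 74.9) / (90.2 - 74.9) = 0.6209

0.6209


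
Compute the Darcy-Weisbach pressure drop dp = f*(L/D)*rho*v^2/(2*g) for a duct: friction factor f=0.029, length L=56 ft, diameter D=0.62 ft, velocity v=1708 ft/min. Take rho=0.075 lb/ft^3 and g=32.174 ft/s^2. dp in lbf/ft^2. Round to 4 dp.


v_fps = 1708/60 = 28.4667 ft/s
dp = 0.029*(56/0.62)*0.075*28.4667^2/(2*32.174) = 2.4740 lbf/ft^2

2.4740 lbf/ft^2


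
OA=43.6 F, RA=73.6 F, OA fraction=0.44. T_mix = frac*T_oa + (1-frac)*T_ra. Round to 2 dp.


T_mix = 0.44*43.6 + 0.56*73.6 = 60.40 F

60.40 F


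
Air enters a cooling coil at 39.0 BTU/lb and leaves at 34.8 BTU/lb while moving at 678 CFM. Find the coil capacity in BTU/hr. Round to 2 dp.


Q = 4.5 * 678 * (39.0 - 34.8) = 12814.20 BTU/hr

12814.20 BTU/hr


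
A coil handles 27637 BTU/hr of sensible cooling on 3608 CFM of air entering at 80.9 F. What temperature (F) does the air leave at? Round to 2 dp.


dT = 27637/(1.08*3608) = 7.0925
T_leave = 80.9 - 7.0925 = 73.81 F

73.81 F


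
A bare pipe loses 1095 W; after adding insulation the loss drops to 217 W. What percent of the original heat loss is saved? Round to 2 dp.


Savings = ((1095-217)/1095)*100 = 80.18 %

80.18 %


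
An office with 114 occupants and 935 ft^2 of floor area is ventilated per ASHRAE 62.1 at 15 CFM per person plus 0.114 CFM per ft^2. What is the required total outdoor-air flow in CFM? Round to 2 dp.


Total = 114*15 + 935*0.114 = 1816.59 CFM

1816.59 CFM


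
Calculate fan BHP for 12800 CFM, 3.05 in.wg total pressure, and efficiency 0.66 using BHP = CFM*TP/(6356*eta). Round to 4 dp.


BHP = 12800 * 3.05 / (6356 * 0.66) = 9.3064 hp

9.3064 hp


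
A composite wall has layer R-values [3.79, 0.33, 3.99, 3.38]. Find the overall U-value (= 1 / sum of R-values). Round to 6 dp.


R_total = 3.79 + 0.33 + 3.99 + 3.38 = 11.49
U = 1/11.49 = 0.087032

0.087032


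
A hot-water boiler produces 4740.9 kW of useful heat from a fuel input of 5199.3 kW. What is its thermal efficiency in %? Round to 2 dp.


eta = (4740.9/5199.3)*100 = 91.18 %

91.18 %


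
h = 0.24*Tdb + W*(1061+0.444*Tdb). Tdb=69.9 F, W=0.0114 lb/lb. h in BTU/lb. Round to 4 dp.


h = 0.24*69.9 + 0.0114*(1061+0.444*69.9) = 29.2252 BTU/lb

29.2252 BTU/lb


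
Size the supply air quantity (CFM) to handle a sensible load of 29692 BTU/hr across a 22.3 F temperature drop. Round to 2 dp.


CFM = 29692 / (1.08 * 22.3) = 1232.85

1232.85 CFM


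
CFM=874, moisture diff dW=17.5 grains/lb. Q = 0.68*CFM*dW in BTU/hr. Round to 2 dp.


Q = 0.68 * 874 * 17.5 = 10400.60 BTU/hr

10400.60 BTU/hr


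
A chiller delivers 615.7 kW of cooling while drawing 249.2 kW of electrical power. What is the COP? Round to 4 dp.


COP = 615.7 / 249.2 = 2.4707

2.4707


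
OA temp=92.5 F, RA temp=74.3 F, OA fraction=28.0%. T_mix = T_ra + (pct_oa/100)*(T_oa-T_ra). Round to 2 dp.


T_mix = 74.3 + (28.0/100)*(92.5-74.3) = 79.40 F

79.40 F


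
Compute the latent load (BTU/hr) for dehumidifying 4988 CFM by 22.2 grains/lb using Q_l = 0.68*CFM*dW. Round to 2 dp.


Q = 0.68 * 4988 * 22.2 = 75298.85 BTU/hr

75298.85 BTU/hr


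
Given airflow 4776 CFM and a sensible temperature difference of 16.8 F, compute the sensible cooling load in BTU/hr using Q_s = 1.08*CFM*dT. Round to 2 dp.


Q = 1.08 * 4776 * 16.8 = 86655.74 BTU/hr

86655.74 BTU/hr


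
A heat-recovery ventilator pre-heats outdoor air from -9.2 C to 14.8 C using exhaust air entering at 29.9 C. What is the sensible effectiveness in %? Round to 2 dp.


eff = (14.8-(-9.2))/(29.9-(-9.2))*100 = 61.38 %

61.38 %


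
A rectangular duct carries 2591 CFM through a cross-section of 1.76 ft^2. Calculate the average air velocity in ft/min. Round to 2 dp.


V = 2591 / 1.76 = 1472.16 ft/min

1472.16 ft/min


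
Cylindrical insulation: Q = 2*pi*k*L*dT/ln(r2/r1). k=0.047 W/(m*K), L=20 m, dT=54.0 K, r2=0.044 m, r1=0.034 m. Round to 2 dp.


Q = 2*pi*0.047*20*54.0/ln(0.044/0.034) = 1237.00 W

1237.00 W


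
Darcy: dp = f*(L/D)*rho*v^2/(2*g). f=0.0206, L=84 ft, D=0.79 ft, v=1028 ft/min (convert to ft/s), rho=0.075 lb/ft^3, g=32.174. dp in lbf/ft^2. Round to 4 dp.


v_fps = 1028/60 = 17.1333 ft/s
dp = 0.0206*(84/0.79)*0.075*17.1333^2/(2*32.174) = 0.7494 lbf/ft^2

0.7494 lbf/ft^2


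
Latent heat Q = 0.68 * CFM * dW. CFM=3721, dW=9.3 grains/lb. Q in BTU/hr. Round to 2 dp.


Q = 0.68 * 3721 * 9.3 = 23531.60 BTU/hr

23531.60 BTU/hr
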